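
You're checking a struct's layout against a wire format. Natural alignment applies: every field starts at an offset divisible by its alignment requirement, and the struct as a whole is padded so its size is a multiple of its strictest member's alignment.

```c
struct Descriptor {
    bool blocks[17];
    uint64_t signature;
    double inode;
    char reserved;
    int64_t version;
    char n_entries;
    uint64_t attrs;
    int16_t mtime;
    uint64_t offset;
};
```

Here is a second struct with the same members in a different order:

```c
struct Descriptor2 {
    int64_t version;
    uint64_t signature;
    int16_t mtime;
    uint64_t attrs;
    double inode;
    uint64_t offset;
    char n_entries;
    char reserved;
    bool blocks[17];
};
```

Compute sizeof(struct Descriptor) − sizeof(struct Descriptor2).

blocks at 0 (size 17, align 1) → ends 17
pad 7 to align 8 for signature
signature at 24 (size 8, align 8) → ends 32
inode at 32 (size 8, align 8) → ends 40
reserved at 40 (size 1, align 1) → ends 41
pad 7 to align 8 for version
version at 48 (size 8, align 8) → ends 56
n_entries at 56 (size 1, align 1) → ends 57
pad 7 to align 8 for attrs
attrs at 64 (size 8, align 8) → ends 72
mtime at 72 (size 2, align 2) → ends 74
pad 6 to align 8 for offset
offset at 80 (size 8, align 8) → ends 88
total 88 bytes, alignment 8
— Descriptor2 —
version at 0 (size 8, align 8) → ends 8
signature at 8 (size 8, align 8) → ends 16
mtime at 16 (size 2, align 2) → ends 18
pad 6 to align 8 for attrs
attrs at 24 (size 8, align 8) → ends 32
inode at 32 (size 8, align 8) → ends 40
offset at 40 (size 8, align 8) → ends 48
n_entries at 48 (size 1, align 1) → ends 49
reserved at 49 (size 1, align 1) → ends 50
blocks at 50 (size 17, align 1) → ends 67
tail pad 5 to reach multiple of 8
total 72 bytes, alignment 8
88 − 72 = 16

16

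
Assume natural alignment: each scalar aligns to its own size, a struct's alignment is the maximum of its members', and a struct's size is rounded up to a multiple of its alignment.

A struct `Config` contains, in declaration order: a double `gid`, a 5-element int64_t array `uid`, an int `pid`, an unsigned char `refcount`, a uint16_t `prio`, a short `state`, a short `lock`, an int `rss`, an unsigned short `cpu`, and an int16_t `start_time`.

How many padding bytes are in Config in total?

gid at 0 (size 8, align 8) → ends 8
uid at 8 (size 40, align 8) → ends 48
pid at 48 (size 4, align 4) → ends 52
refcount at 52 (size 1, align 1) → ends 53
pad 1 to align 2 for prio
prio at 54 (size 2, align 2) → ends 56
state at 56 (size 2, align 2) → ends 58
lock at 58 (size 2, align 2) → ends 60
rss at 60 (size 4, align 4) → ends 64
cpu at 64 (size 2, align 2) → ends 66
start_time at 66 (size 2, align 2) → ends 68
tail pad 4 to reach multiple of 8
total 72 bytes, alignment 8
data bytes 67, size 72 → padding 5

5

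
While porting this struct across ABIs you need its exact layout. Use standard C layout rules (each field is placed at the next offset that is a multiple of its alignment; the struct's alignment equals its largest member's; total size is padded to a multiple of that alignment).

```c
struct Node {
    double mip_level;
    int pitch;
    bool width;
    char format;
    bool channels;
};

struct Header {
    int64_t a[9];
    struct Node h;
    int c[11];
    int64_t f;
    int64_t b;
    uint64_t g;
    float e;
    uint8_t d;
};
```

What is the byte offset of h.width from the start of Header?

84

Node: mip_level at 0 (size 8, align 8) → ends 8; pitch at 8 (size 4, align 4) → ends 12; width at 12 (size 1, align 1) → ends 13; format at 13 (size 1, align 1) → ends 14; channels at 14 (size 1, align 1) → ends 15; tail pad 1 to reach multiple of 8; total 16 bytes, alignment 8
a at 0 (size 72, align 8) → ends 72
h at 72 (size 16, align 8) → ends 88
within Node: width at 12
72 + 12 = 84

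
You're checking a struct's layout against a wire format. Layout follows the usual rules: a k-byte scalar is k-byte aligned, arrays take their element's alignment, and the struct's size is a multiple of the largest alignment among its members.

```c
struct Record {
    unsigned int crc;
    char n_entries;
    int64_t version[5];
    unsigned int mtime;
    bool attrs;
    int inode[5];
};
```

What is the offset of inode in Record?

@0: crc [4B, align 4] → 4
@4: n_entries [1B, align 1] → 5
+3 pad (align 8)
@8: version [40B, align 8] → 48
@48: mtime [4B, align 4] → 52
@52: attrs [1B, align 1] → 53
+3 pad (align 4)
@56: inode [20B, align 4] → 76

56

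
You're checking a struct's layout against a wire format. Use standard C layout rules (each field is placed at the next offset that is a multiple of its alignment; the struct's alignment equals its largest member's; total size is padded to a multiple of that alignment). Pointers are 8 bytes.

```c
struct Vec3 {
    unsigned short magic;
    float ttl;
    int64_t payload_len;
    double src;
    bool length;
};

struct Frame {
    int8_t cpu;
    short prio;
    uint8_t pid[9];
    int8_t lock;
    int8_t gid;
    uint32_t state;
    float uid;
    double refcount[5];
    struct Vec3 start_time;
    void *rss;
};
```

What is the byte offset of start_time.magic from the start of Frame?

Vec3: magic at 0 (size 2, align 2) → ends 2; pad 2 to align 4 for ttl; ttl at 4 (size 4, align 4) → ends 8; payload_len at 8 (size 8, align 8) → ends 16; src at 16 (size 8, align 8) → ends 24; length at 24 (size 1, align 1) → ends 25; tail pad 7 to reach multiple of 8; total 32 bytes, alignment 8
cpu at 0 (size 1, align 1) → ends 1
pad 1 to align 2 for prio
prio at 2 (size 2, align 2) → ends 4
pid at 4 (size 9, align 1) → ends 13
lock at 13 (size 1, align 1) → ends 14
gid at 14 (size 1, align 1) → ends 15
pad 1 to align 4 for state
state at 16 (size 4, align 4) → ends 20
uid at 20 (size 4, align 4) → ends 24
refcount at 24 (size 40, align 8) → ends 64
start_time at 64 (size 32, align 8) → ends 96
within Vec3: magic at 0
64 + 0 = 64

64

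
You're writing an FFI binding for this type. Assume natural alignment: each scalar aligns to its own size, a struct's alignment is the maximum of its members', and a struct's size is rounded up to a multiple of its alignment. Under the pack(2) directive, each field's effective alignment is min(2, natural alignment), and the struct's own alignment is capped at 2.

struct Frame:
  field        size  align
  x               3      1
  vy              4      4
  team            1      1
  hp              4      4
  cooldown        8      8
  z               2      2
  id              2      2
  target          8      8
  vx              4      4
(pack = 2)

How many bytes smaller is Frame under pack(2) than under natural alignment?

10

natural layout:
  @0: x [3B, align 1] → 3
  +1 pad (align 4)
  @4: vy [4B, align 4] → 8
  @8: team [1B, align 1] → 9
  +3 pad (align 4)
  @12: hp [4B, align 4] → 16
  @16: cooldown [8B, align 8] → 24
  @24: z [2B, align 2] → 26
  @26: id [2B, align 2] → 28
  +4 pad (align 8)
  @32: target [8B, align 8] → 40
  @40: vx [4B, align 4] → 44
  +4 tail pad (align 8)
  size 48, align 8
packed(2) layout:
  @0: x [3B, align 1] → 3
  +1 pad (align 2)
  @4: vy [4B, align 2] → 8
  @8: team [1B, align 1] → 9
  +1 pad (align 2)
  @10: hp [4B, align 2] → 14
  @14: cooldown [8B, align 2] → 22
  @22: z [2B, align 2] → 24
  @24: id [2B, align 2] → 26
  @26: target [8B, align 2] → 34
  @34: vx [4B, align 2] → 38
  size 38, align 2
48 − 38 = 10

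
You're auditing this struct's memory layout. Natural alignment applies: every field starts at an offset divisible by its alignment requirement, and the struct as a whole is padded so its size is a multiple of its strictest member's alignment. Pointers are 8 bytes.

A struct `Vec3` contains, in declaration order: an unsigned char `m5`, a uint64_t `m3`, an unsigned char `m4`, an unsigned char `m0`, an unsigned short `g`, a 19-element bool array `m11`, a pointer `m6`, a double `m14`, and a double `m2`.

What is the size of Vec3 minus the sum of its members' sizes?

8

m5 at 0 (size 1, align 1) → ends 1
pad 7 to align 8 for m3
m3 at 8 (size 8, align 8) → ends 16
m4 at 16 (size 1, align 1) → ends 17
m0 at 17 (size 1, align 1) → ends 18
g at 18 (size 2, align 2) → ends 20
m11 at 20 (size 19, align 1) → ends 39
pad 1 to align 8 for m6
m6 at 40 (size 8, align 8) → ends 48
m14 at 48 (size 8, align 8) → ends 56
m2 at 56 (size 8, align 8) → ends 64
total 64 bytes, alignment 8
data bytes 56, size 64 → padding 8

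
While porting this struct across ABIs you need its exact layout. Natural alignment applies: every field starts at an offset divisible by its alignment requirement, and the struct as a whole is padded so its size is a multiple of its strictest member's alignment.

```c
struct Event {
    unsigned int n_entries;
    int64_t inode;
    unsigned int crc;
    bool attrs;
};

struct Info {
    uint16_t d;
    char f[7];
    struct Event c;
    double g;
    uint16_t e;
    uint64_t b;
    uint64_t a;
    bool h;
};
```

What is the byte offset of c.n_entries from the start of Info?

Event: @0: n_entries [4B, align 4] → 4; +4 pad (align 8); @8: inode [8B, align 8] → 16; @16: crc [4B, align 4] → 20; @20: attrs [1B, align 1] → 21; +3 tail pad (align 8); size 24, align 8
@0: d [2B, align 2] → 2
@2: f [7B, align 1] → 9
+7 pad (align 8)
@16: c [24B, align 8] → 40
within Event: n_entries at 0
16 + 0 = 16

16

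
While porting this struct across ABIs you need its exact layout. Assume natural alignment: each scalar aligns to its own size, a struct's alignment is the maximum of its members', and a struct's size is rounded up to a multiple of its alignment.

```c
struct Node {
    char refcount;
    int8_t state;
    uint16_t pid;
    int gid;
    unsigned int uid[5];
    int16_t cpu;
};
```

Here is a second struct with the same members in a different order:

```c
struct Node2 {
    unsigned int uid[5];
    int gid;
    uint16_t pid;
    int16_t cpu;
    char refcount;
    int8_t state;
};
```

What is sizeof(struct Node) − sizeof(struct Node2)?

refcount at 0 (size 1, align 1) → ends 1
state at 1 (size 1, align 1) → ends 2
pid at 2 (size 2, align 2) → ends 4
gid at 4 (size 4, align 4) → ends 8
uid at 8 (size 20, align 4) → ends 28
cpu at 28 (size 2, align 2) → ends 30
tail pad 2 to reach multiple of 4
total 32 bytes, alignment 4
— Node2 —
uid at 0 (size 20, align 4) → ends 20
gid at 20 (size 4, align 4) → ends 24
pid at 24 (size 2, align 2) → ends 26
cpu at 26 (size 2, align 2) → ends 28
refcount at 28 (size 1, align 1) → ends 29
state at 29 (size 1, align 1) → ends 30
tail pad 2 to reach multiple of 4
total 32 bytes, alignment 4
32 − 32 = 0

0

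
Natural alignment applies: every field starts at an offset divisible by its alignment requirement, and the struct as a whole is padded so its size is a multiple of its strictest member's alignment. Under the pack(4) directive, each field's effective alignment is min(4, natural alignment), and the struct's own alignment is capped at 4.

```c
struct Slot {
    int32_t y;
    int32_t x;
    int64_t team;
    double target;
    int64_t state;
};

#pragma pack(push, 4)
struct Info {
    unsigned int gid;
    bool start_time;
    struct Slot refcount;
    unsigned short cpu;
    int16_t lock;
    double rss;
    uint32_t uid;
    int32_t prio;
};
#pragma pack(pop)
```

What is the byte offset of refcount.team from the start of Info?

Slot: @0: y [4B, align 4] → 4; @4: x [4B, align 4] → 8; @8: team [8B, align 8] → 16; @16: target [8B, align 8] → 24; @24: state [8B, align 8] → 32; size 32, align 8
@0: gid [4B, align 4] → 4
@4: start_time [1B, align 1] → 5
+3 pad (align 4)
@8: refcount [32B, align 4] → 40
within Slot: team at 8
8 + 8 = 16

16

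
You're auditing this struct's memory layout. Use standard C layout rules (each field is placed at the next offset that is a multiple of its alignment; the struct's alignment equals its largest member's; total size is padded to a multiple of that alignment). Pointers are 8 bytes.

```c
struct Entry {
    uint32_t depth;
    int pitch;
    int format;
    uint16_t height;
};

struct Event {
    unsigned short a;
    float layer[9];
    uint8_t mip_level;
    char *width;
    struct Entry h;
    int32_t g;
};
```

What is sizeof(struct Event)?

Entry: depth at 0 (size 4, align 4) → ends 4; pitch at 4 (size 4, align 4) → ends 8; format at 8 (size 4, align 4) → ends 12; height at 12 (size 2, align 2) → ends 14; tail pad 2 to reach multiple of 4; total 16 bytes, alignment 4
a at 0 (size 2, align 2) → ends 2
pad 2 to align 4 for layer
layer at 4 (size 36, align 4) → ends 40
mip_level at 40 (size 1, align 1) → ends 41
pad 7 to align 8 for width
width at 48 (size 8, align 8) → ends 56
h at 56 (size 16, align 4) → ends 72
g at 72 (size 4, align 4) → ends 76
tail pad 4 to reach multiple of 8
total 80 bytes, alignment 8

80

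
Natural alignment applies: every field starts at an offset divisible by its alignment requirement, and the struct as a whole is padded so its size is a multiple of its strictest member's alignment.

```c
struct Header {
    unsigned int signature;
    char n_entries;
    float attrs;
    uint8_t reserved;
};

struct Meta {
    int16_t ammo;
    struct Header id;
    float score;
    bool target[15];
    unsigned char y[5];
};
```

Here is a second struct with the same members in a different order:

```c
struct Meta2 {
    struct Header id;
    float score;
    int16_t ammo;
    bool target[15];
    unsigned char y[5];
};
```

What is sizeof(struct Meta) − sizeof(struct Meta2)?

Header: signature at 0 (size 4, align 4) → ends 4; n_entries at 4 (size 1, align 1) → ends 5; pad 3 to align 4 for attrs; attrs at 8 (size 4, align 4) → ends 12; reserved at 12 (size 1, align 1) → ends 13; tail pad 3 to reach multiple of 4; total 16 bytes, alignment 4
ammo at 0 (size 2, align 2) → ends 2
pad 2 to align 4 for id
id at 4 (size 16, align 4) → ends 20
score at 20 (size 4, align 4) → ends 24
target at 24 (size 15, align 1) → ends 39
y at 39 (size 5, align 1) → ends 44
total 44 bytes, alignment 4
— Meta2 —
id at 0 (size 16, align 4) → ends 16
score at 16 (size 4, align 4) → ends 20
ammo at 20 (size 2, align 2) → ends 22
target at 22 (size 15, align 1) → ends 37
y at 37 (size 5, align 1) → ends 42
tail pad 2 to reach multiple of 4
total 44 bytes, alignment 4
44 − 44 = 0

0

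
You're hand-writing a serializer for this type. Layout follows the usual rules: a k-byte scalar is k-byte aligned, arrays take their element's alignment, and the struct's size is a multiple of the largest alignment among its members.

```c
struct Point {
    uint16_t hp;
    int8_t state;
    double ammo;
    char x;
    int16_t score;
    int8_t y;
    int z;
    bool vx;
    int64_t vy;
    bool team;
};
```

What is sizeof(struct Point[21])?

0..2  hp  (2B, 2-aligned)
2..3  state  (1B, 1-aligned)
3..8  -- padding (5B)
8..16  ammo  (8B, 8-aligned)
16..17  x  (1B, 1-aligned)
17..18  -- padding (1B)
18..20  score  (2B, 2-aligned)
20..21  y  (1B, 1-aligned)
21..24  -- padding (3B)
24..28  z  (4B, 4-aligned)
28..29  vx  (1B, 1-aligned)
29..32  -- padding (3B)
32..40  vy  (8B, 8-aligned)
40..41  team  (1B, 1-aligned)
41..48  -- tail padding (7B)
sizeof = 48, alignof = 8
array of 21: 21 × 48 = 1008

1008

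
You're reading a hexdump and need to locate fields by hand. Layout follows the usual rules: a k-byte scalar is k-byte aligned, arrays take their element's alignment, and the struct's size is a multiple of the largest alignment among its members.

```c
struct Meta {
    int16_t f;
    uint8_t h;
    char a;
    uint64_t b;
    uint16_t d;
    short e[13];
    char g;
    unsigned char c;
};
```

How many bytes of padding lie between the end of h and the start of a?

0

@0: f [2B, align 2] → 2
@2: h [1B, align 1] → 3
@3: a [1B, align 1] → 4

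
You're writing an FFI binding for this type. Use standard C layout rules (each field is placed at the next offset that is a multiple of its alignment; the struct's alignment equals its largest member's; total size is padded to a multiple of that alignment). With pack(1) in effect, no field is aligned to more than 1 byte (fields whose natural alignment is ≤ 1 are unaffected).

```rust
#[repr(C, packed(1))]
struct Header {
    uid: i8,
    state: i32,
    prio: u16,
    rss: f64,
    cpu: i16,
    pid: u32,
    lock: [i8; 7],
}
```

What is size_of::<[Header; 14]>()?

392

uid at 0 (size 1, align 1) → ends 1
state at 1 (size 4, align 1) → ends 5
prio at 5 (size 2, align 1) → ends 7
rss at 7 (size 8, align 1) → ends 15
cpu at 15 (size 2, align 1) → ends 17
pid at 17 (size 4, align 1) → ends 21
lock at 21 (size 7, align 1) → ends 28
total 28 bytes, alignment 1
array of 14: 14 × 28 = 392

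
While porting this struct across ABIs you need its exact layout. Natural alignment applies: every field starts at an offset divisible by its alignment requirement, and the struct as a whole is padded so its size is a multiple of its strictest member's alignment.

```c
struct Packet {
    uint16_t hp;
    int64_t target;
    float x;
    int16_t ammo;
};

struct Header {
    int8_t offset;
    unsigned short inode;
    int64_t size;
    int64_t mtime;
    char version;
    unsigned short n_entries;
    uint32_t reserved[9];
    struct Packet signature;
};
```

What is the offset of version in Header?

24

Packet: @0: hp [2B, align 2] → 2; +6 pad (align 8); @8: target [8B, align 8] → 16; @16: x [4B, align 4] → 20; @20: ammo [2B, align 2] → 22; +2 tail pad (align 8); size 24, align 8
@0: offset [1B, align 1] → 1
+1 pad (align 2)
@2: inode [2B, align 2] → 4
+4 pad (align 8)
@8: size [8B, align 8] → 16
@16: mtime [8B, align 8] → 24
@24: version [1B, align 1] → 25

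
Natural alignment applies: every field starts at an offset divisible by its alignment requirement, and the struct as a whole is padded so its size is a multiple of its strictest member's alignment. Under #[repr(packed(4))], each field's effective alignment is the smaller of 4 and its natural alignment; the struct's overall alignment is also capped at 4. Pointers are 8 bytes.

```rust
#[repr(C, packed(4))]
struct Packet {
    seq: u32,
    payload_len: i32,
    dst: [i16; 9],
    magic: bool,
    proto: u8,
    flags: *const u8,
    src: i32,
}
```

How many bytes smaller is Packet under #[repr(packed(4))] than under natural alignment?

8

natural layout:
  seq at 0 (size 4, align 4) → ends 4
  payload_len at 4 (size 4, align 4) → ends 8
  dst at 8 (size 18, align 2) → ends 26
  magic at 26 (size 1, align 1) → ends 27
  proto at 27 (size 1, align 1) → ends 28
  pad 4 to align 8 for flags
  flags at 32 (size 8, align 8) → ends 40
  src at 40 (size 4, align 4) → ends 44
  tail pad 4 to reach multiple of 8
  total 48 bytes, alignment 8
packed(4) layout:
  seq at 0 (size 4, align 4) → ends 4
  payload_len at 4 (size 4, align 4) → ends 8
  dst at 8 (size 18, align 2) → ends 26
  magic at 26 (size 1, align 1) → ends 27
  proto at 27 (size 1, align 1) → ends 28
  flags at 28 (size 8, align 4) → ends 36
  src at 36 (size 4, align 4) → ends 40
  total 40 bytes, alignment 4
48 − 40 = 8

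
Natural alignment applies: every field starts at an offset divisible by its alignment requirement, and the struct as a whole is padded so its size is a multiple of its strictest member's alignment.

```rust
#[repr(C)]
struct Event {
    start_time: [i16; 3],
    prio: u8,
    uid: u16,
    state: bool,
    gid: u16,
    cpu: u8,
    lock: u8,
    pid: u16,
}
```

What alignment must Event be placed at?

member alignments: start_time=2, prio=1, uid=2, state=1, gid=2, cpu=1, lock=1, pid=2
max = 2

2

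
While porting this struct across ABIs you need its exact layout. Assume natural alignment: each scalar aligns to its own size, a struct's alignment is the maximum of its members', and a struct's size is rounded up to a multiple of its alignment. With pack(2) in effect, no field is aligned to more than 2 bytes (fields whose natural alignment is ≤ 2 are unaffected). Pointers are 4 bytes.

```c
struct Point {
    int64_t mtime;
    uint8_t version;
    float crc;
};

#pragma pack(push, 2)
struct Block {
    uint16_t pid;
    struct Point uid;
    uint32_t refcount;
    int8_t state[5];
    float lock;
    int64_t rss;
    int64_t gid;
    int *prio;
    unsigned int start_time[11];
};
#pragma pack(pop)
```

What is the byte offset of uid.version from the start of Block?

Point: @0: mtime [8B, align 8] → 8; @8: version [1B, align 1] → 9; +3 pad (align 4); @12: crc [4B, align 4] → 16; size 16, align 8
@0: pid [2B, align 2] → 2
@2: uid [16B, align 2] → 18
within Point: version at 8
2 + 8 = 10

10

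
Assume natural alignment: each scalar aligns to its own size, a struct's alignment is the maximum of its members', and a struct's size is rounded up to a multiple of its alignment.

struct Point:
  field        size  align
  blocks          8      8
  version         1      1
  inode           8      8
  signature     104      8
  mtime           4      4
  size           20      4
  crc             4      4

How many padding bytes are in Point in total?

11

blocks at 0 (size 8, align 8) → ends 8
version at 8 (size 1, align 1) → ends 9
pad 7 to align 8 for inode
inode at 16 (size 8, align 8) → ends 24
signature at 24 (size 104, align 8) → ends 128
mtime at 128 (size 4, align 4) → ends 132
size at 132 (size 20, align 4) → ends 152
crc at 152 (size 4, align 4) → ends 156
tail pad 4 to reach multiple of 8
total 160 bytes, alignment 8
data bytes 149, size 160 → padding 11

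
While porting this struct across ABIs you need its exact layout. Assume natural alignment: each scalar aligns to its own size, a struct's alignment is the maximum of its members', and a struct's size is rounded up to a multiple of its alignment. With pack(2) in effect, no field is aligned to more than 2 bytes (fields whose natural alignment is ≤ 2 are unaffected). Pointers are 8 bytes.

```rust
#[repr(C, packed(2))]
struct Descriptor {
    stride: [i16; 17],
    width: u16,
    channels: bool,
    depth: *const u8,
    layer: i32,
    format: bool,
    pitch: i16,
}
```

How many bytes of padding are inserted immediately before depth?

1

@0: stride [34B, align 2] → 34
@34: width [2B, align 2] → 36
@36: channels [1B, align 1] → 37
+1 pad (align 2)
@38: depth [8B, align 2] → 46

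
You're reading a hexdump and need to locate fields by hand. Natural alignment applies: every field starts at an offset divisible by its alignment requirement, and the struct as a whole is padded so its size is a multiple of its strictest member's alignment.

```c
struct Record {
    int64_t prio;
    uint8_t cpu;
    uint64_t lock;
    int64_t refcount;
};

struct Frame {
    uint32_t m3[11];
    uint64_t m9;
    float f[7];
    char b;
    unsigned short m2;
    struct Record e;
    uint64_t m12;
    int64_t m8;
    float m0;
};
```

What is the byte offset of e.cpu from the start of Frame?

Record: 0..8  prio  (8B, 8-aligned); 8..9  cpu  (1B, 1-aligned); 9..16  -- padding (7B); 16..24  lock  (8B, 8-aligned); 24..32  refcount  (8B, 8-aligned); sizeof = 32, alignof = 8
0..44  m3  (44B, 4-aligned)
44..48  -- padding (4B)
48..56  m9  (8B, 8-aligned)
56..84  f  (28B, 4-aligned)
84..85  b  (1B, 1-aligned)
85..86  -- padding (1B)
86..88  m2  (2B, 2-aligned)
88..120  e  (32B, 8-aligned)
within Record: cpu at 8
88 + 8 = 96

96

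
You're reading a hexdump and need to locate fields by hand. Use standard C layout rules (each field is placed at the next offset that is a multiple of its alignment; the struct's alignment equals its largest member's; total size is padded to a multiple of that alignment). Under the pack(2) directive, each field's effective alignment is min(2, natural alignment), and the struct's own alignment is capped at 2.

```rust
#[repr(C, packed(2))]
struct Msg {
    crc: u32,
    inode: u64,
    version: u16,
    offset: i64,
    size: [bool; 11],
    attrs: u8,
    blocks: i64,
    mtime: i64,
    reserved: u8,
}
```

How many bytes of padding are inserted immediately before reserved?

@0: crc [4B, align 2] → 4
@4: inode [8B, align 2] → 12
@12: version [2B, align 2] → 14
@14: offset [8B, align 2] → 22
@22: size [11B, align 1] → 33
@33: attrs [1B, align 1] → 34
@34: blocks [8B, align 2] → 42
@42: mtime [8B, align 2] → 50
@50: reserved [1B, align 1] → 51

0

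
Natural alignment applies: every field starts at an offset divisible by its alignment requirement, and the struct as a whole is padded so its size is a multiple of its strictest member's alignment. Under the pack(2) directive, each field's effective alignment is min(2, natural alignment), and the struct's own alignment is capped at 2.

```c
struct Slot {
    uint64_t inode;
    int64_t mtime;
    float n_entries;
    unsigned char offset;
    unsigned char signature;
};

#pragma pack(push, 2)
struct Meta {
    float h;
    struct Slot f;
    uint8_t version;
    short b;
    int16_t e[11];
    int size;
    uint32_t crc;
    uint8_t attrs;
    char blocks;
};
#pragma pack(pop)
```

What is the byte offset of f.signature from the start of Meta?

Slot: @0: inode [8B, align 8] → 8; @8: mtime [8B, align 8] → 16; @16: n_entries [4B, align 4] → 20; @20: offset [1B, align 1] → 21; @21: signature [1B, align 1] → 22; +2 tail pad (align 8); size 24, align 8
@0: h [4B, align 2] → 4
@4: f [24B, align 2] → 28
within Slot: signature at 21
4 + 21 = 25

25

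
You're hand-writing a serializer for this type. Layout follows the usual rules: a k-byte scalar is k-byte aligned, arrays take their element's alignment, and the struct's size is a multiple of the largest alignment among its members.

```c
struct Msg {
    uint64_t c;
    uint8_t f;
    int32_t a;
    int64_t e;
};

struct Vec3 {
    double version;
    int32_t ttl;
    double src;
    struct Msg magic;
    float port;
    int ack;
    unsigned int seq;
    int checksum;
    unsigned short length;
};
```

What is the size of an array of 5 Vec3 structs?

360

Msg: c at 0 (size 8, align 8) → ends 8; f at 8 (size 1, align 1) → ends 9; pad 3 to align 4 for a; a at 12 (size 4, align 4) → ends 16; e at 16 (size 8, align 8) → ends 24; total 24 bytes, alignment 8
version at 0 (size 8, align 8) → ends 8
ttl at 8 (size 4, align 4) → ends 12
pad 4 to align 8 for src
src at 16 (size 8, align 8) → ends 24
magic at 24 (size 24, align 8) → ends 48
port at 48 (size 4, align 4) → ends 52
ack at 52 (size 4, align 4) → ends 56
seq at 56 (size 4, align 4) → ends 60
checksum at 60 (size 4, align 4) → ends 64
length at 64 (size 2, align 2) → ends 66
tail pad 6 to reach multiple of 8
total 72 bytes, alignment 8
array of 5: 5 × 72 = 360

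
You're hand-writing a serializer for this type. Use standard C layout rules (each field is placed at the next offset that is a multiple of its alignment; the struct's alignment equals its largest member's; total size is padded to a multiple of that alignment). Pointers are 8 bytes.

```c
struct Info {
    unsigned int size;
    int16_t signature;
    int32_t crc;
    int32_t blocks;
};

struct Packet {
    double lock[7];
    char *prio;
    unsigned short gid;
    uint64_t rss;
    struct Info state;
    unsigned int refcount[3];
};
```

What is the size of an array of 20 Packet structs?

2240

Info: size at 0 (size 4, align 4) → ends 4; signature at 4 (size 2, align 2) → ends 6; pad 2 to align 4 for crc; crc at 8 (size 4, align 4) → ends 12; blocks at 12 (size 4, align 4) → ends 16; total 16 bytes, alignment 4
lock at 0 (size 56, align 8) → ends 56
prio at 56 (size 8, align 8) → ends 64
gid at 64 (size 2, align 2) → ends 66
pad 6 to align 8 for rss
rss at 72 (size 8, align 8) → ends 80
state at 80 (size 16, align 4) → ends 96
refcount at 96 (size 12, align 4) → ends 108
tail pad 4 to reach multiple of 8
total 112 bytes, alignment 8
array of 20: 20 × 112 = 2240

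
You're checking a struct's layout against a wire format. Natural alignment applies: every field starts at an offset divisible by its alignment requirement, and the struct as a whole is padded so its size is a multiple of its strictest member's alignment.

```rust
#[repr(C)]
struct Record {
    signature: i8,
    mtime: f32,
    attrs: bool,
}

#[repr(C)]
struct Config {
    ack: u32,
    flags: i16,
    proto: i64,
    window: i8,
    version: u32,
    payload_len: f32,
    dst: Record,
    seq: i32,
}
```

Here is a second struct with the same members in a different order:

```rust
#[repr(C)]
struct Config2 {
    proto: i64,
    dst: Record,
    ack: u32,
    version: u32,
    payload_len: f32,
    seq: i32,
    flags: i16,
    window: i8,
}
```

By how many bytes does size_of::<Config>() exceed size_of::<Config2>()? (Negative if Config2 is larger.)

8

Record: signature at 0 (size 1, align 1) → ends 1; pad 3 to align 4 for mtime; mtime at 4 (size 4, align 4) → ends 8; attrs at 8 (size 1, align 1) → ends 9; tail pad 3 to reach multiple of 4; total 12 bytes, alignment 4
ack at 0 (size 4, align 4) → ends 4
flags at 4 (size 2, align 2) → ends 6
pad 2 to align 8 for proto
proto at 8 (size 8, align 8) → ends 16
window at 16 (size 1, align 1) → ends 17
pad 3 to align 4 for version
version at 20 (size 4, align 4) → ends 24
payload_len at 24 (size 4, align 4) → ends 28
dst at 28 (size 12, align 4) → ends 40
seq at 40 (size 4, align 4) → ends 44
tail pad 4 to reach multiple of 8
total 48 bytes, alignment 8
— Config2 —
proto at 0 (size 8, align 8) → ends 8
dst at 8 (size 12, align 4) → ends 20
ack at 20 (size 4, align 4) → ends 24
version at 24 (size 4, align 4) → ends 28
payload_len at 28 (size 4, align 4) → ends 32
seq at 32 (size 4, align 4) → ends 36
flags at 36 (size 2, align 2) → ends 38
window at 38 (size 1, align 1) → ends 39
tail pad 1 to reach multiple of 8
total 40 bytes, alignment 8
48 − 40 = 8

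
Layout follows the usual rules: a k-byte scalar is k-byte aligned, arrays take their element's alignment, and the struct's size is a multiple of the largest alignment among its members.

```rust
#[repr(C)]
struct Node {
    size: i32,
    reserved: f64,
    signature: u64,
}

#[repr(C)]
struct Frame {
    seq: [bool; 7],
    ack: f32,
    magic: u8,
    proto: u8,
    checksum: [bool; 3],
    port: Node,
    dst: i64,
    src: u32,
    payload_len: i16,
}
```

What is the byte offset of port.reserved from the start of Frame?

32

Node: size at 0 (size 4, align 4) → ends 4; pad 4 to align 8 for reserved; reserved at 8 (size 8, align 8) → ends 16; signature at 16 (size 8, align 8) → ends 24; total 24 bytes, alignment 8
seq at 0 (size 7, align 1) → ends 7
pad 1 to align 4 for ack
ack at 8 (size 4, align 4) → ends 12
magic at 12 (size 1, align 1) → ends 13
proto at 13 (size 1, align 1) → ends 14
checksum at 14 (size 3, align 1) → ends 17
pad 7 to align 8 for port
port at 24 (size 24, align 8) → ends 48
within Node: reserved at 8
24 + 8 = 32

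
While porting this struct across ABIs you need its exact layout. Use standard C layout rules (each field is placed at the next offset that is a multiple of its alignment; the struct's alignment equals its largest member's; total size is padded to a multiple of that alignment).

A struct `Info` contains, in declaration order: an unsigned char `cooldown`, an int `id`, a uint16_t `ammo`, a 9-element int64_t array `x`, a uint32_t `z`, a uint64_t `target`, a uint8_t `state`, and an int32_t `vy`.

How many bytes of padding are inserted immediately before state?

0

cooldown at 0 (size 1, align 1) → ends 1
pad 3 to align 4 for id
id at 4 (size 4, align 4) → ends 8
ammo at 8 (size 2, align 2) → ends 10
pad 6 to align 8 for x
x at 16 (size 72, align 8) → ends 88
z at 88 (size 4, align 4) → ends 92
pad 4 to align 8 for target
target at 96 (size 8, align 8) → ends 104
state at 104 (size 1, align 1) → ends 105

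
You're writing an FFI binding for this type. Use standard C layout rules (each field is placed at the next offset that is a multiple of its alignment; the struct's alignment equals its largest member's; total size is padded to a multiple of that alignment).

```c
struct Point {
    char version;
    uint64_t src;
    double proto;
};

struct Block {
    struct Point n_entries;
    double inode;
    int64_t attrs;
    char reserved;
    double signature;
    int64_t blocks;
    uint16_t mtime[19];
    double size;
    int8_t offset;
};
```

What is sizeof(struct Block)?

120 bytes

Point: version at 0 (size 1, align 1) → ends 1; pad 7 to align 8 for src; src at 8 (size 8, align 8) → ends 16; proto at 16 (size 8, align 8) → ends 24; total 24 bytes, alignment 8
n_entries at 0 (size 24, align 8) → ends 24
inode at 24 (size 8, align 8) → ends 32
attrs at 32 (size 8, align 8) → ends 40
reserved at 40 (size 1, align 1) → ends 41
pad 7 to align 8 for signature
signature at 48 (size 8, align 8) → ends 56
blocks at 56 (size 8, align 8) → ends 64
mtime at 64 (size 38, align 2) → ends 102
pad 2 to align 8 for size
size at 104 (size 8, align 8) → ends 112
offset at 112 (size 1, align 1) → ends 113
tail pad 7 to reach multiple of 8
total 120 bytes, alignment 8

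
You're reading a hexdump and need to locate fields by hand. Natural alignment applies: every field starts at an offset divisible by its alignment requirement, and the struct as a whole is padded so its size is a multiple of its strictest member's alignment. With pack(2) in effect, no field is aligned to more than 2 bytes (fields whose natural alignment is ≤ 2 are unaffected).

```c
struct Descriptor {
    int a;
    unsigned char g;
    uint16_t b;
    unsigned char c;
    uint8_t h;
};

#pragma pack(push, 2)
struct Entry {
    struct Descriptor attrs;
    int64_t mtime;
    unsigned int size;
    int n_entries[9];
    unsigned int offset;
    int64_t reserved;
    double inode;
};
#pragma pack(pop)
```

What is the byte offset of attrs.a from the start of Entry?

Descriptor: 0..4  a  (4B, 4-aligned); 4..5  g  (1B, 1-aligned); 5..6  -- padding (1B); 6..8  b  (2B, 2-aligned); 8..9  c  (1B, 1-aligned); 9..10  h  (1B, 1-aligned); 10..12  -- tail padding (2B); sizeof = 12, alignof = 4
0..12  attrs  (12B, 2-aligned)
within Descriptor: a at 0
0 + 0 = 0

0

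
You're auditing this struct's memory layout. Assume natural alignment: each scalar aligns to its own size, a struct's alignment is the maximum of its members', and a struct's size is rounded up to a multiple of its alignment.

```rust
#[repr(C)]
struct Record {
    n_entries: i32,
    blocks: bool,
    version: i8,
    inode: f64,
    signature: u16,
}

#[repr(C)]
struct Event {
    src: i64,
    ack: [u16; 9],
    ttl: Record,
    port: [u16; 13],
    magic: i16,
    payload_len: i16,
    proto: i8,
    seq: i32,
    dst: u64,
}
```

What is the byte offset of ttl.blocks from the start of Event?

Record: 0..4  n_entries  (4B, 4-aligned); 4..5  blocks  (1B, 1-aligned); 5..6  version  (1B, 1-aligned); 6..8  -- padding (2B); 8..16  inode  (8B, 8-aligned); 16..18  signature  (2B, 2-aligned); 18..24  -- tail padding (6B); sizeof = 24, alignof = 8
0..8  src  (8B, 8-aligned)
8..26  ack  (18B, 2-aligned)
26..32  -- padding (6B)
32..56  ttl  (24B, 8-aligned)
within Record: blocks at 4
32 + 4 = 36

36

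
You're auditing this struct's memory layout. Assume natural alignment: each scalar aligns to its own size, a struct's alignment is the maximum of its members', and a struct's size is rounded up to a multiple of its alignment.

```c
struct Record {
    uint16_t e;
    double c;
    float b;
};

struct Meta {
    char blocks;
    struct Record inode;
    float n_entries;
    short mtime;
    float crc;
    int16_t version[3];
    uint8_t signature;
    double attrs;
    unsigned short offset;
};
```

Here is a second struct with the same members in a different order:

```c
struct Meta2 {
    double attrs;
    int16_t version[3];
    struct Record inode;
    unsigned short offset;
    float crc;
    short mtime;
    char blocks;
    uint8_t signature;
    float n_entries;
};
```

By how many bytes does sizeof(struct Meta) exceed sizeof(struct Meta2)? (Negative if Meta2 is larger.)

Record: @0: e [2B, align 2] → 2; +6 pad (align 8); @8: c [8B, align 8] → 16; @16: b [4B, align 4] → 20; +4 tail pad (align 8); size 24, align 8
@0: blocks [1B, align 1] → 1
+7 pad (align 8)
@8: inode [24B, align 8] → 32
@32: n_entries [4B, align 4] → 36
@36: mtime [2B, align 2] → 38
+2 pad (align 4)
@40: crc [4B, align 4] → 44
@44: version [6B, align 2] → 50
@50: signature [1B, align 1] → 51
+5 pad (align 8)
@56: attrs [8B, align 8] → 64
@64: offset [2B, align 2] → 66
+6 tail pad (align 8)
size 72, align 8
— Meta2 —
@0: attrs [8B, align 8] → 8
@8: version [6B, align 2] → 14
+2 pad (align 8)
@16: inode [24B, align 8] → 40
@40: offset [2B, align 2] → 42
+2 pad (align 4)
@44: crc [4B, align 4] → 48
@48: mtime [2B, align 2] → 50
@50: blocks [1B, align 1] → 51
@51: signature [1B, align 1] → 52
@52: n_entries [4B, align 4] → 56
size 56, align 8
72 − 56 = 16

16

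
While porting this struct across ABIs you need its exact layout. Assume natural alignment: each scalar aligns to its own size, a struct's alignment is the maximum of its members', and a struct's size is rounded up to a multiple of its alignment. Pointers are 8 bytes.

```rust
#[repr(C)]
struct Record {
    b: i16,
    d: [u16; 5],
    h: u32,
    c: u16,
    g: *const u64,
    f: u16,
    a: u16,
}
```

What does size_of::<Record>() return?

40

b at 0 (size 2, align 2) → ends 2
d at 2 (size 10, align 2) → ends 12
h at 12 (size 4, align 4) → ends 16
c at 16 (size 2, align 2) → ends 18
pad 6 to align 8 for g
g at 24 (size 8, align 8) → ends 32
f at 32 (size 2, align 2) → ends 34
a at 34 (size 2, align 2) → ends 36
tail pad 4 to reach multiple of 8
total 40 bytes, alignment 8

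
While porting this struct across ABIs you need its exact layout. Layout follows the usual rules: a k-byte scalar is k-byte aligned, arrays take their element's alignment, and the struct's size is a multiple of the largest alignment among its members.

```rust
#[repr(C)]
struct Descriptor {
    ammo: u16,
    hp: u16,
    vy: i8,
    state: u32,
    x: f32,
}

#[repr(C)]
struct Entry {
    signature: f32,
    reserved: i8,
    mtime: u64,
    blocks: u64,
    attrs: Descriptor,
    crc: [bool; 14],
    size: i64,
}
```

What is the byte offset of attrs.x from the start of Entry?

36

Descriptor: 0..2  ammo  (2B, 2-aligned); 2..4  hp  (2B, 2-aligned); 4..5  vy  (1B, 1-aligned); 5..8  -- padding (3B); 8..12  state  (4B, 4-aligned); 12..16  x  (4B, 4-aligned); sizeof = 16, alignof = 4
0..4  signature  (4B, 4-aligned)
4..5  reserved  (1B, 1-aligned)
5..8  -- padding (3B)
8..16  mtime  (8B, 8-aligned)
16..24  blocks  (8B, 8-aligned)
24..40  attrs  (16B, 4-aligned)
within Descriptor: x at 12
24 + 12 = 36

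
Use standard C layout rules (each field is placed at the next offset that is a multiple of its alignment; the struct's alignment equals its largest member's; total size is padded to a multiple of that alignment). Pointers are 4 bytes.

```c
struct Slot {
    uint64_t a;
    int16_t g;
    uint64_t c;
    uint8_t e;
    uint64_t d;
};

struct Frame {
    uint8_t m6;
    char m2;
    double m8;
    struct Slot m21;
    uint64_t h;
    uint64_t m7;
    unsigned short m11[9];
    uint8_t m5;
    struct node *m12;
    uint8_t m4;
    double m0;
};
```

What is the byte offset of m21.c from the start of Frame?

32

Slot: @0: a [8B, align 8] → 8; @8: g [2B, align 2] → 10; +6 pad (align 8); @16: c [8B, align 8] → 24; @24: e [1B, align 1] → 25; +7 pad (align 8); @32: d [8B, align 8] → 40; size 40, align 8
@0: m6 [1B, align 1] → 1
@1: m2 [1B, align 1] → 2
+6 pad (align 8)
@8: m8 [8B, align 8] → 16
@16: m21 [40B, align 8] → 56
within Slot: c at 16
16 + 16 = 32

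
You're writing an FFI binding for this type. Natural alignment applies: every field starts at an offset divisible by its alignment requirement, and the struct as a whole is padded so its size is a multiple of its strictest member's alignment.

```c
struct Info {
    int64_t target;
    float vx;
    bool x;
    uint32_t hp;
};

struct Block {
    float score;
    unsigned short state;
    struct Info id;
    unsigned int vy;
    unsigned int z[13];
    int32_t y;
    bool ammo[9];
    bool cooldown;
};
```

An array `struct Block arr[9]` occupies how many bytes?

936

Info: 0..8  target  (8B, 8-aligned); 8..12  vx  (4B, 4-aligned); 12..13  x  (1B, 1-aligned); 13..16  -- padding (3B); 16..20  hp  (4B, 4-aligned); 20..24  -- tail padding (4B); sizeof = 24, alignof = 8
0..4  score  (4B, 4-aligned)
4..6  state  (2B, 2-aligned)
6..8  -- padding (2B)
8..32  id  (24B, 8-aligned)
32..36  vy  (4B, 4-aligned)
36..88  z  (52B, 4-aligned)
88..92  y  (4B, 4-aligned)
92..101  ammo  (9B, 1-aligned)
101..102  cooldown  (1B, 1-aligned)
102..104  -- tail padding (2B)
sizeof = 104, alignof = 8
array of 9: 9 × 104 = 936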